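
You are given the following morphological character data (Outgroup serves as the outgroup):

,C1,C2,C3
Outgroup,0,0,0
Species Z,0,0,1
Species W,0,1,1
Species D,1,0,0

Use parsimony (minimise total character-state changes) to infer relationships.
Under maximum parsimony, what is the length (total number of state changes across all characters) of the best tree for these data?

3

The outgroup has state '0' for every character, so '1' is the derived state throughout.
C1: derived state '1' in Species D only — an autapomorphy, so it tells us nothing about relationships among taxa.
C2 (derived state '1') is unique to Species W (autapomorphy; uninformative for grouping).
C3 (derived state '1') is shared by Species W and Species Z — a synapomorphy uniting that clade.
Most parsimonious ingroup topology: ((Species Z,Species W),Species D).
Changes per character on this tree: C1: 1; C2: 1; C3: 1.
Total = 3.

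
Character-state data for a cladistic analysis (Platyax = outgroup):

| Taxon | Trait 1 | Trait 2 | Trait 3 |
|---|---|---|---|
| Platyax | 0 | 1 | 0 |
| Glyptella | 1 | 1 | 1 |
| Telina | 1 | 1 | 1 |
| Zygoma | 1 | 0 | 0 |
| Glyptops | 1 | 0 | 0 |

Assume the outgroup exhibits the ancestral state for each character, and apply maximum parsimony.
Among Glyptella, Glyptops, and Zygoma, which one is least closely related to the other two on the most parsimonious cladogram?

Character polarity is set by the outgroup: the derived state is whichever differs from the outgroup's state, so for Trait 2 the derived state is '0', and for the remaining characters it is '1'.
Trait 1 (derived state '1') is shared by all ingroup taxa — unites the whole ingroup.
Trait 2 (derived state '0') is shared by Glyptops and Zygoma — a synapomorphy uniting that clade.
Only Glyptella and Telina show the derived state '1' for Trait 3, supporting them as a clade.
Most parsimonious ingroup topology: ((Telina,Glyptella),(Glyptops,Zygoma)).
Zygoma and Glyptops share a more recent common ancestor with each other than either does with Glyptella, so Glyptella is the least closely related of the three.

Glyptella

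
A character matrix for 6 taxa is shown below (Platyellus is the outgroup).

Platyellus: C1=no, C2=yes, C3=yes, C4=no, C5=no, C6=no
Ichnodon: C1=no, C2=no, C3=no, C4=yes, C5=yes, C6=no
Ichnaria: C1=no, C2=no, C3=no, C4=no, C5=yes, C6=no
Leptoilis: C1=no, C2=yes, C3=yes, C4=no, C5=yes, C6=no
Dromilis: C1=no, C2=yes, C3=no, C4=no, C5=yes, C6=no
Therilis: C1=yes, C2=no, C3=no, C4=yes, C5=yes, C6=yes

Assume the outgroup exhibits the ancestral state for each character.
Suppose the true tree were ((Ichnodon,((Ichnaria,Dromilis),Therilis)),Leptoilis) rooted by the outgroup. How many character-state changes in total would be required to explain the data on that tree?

Map each character onto ((Ichnodon,((Ichnaria,Dromilis),Therilis)),Leptoilis) (rooted by Platyellus) and count the minimum state changes it requires (Fitch parsimony):
C1: 1; C2: 2; C3: 1; C4: 2; C5: 1; C6: 1.
Total tree length = 8.

8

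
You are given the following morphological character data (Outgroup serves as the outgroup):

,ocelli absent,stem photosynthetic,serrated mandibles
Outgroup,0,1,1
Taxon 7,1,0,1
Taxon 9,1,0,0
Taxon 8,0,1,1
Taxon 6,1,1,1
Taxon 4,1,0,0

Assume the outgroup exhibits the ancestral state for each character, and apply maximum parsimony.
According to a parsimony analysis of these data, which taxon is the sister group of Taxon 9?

Character polarity is set by the outgroup: the derived state is whichever differs from the outgroup's state, so for stem photosynthetic, serrated mandibles the derived state is '0', and for the remaining characters it is '1'.
Only Taxon 4, Taxon 6, Taxon 7, and Taxon 9 show the derived state '1' for ocelli absent, supporting them as a clade.
stem photosynthetic (derived state '0') is shared by Taxon 4, Taxon 7, and Taxon 9 — a synapomorphy uniting that clade.
serrated mandibles: derived state '0' in Taxon 4 and Taxon 9 only — synapomorphy for {Taxon 4, Taxon 9}.
Most parsimonious ingroup topology: (((Taxon 7,(Taxon 9,Taxon 4)),Taxon 6),Taxon 8).
Taxon 9 and Taxon 4 form a cherry on this tree, so they are sister taxa.

Taxon 4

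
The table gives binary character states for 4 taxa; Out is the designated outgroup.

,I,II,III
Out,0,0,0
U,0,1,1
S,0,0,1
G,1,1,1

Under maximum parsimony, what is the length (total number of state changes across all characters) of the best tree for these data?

The outgroup has state '0' for every character, so '1' is the derived state throughout.
I: derived state '1' in G only — an autapomorphy, so it tells us nothing about relationships among taxa.
II (derived state '1') is shared by G and U — a synapomorphy uniting that clade.
All ingroup taxa share the derived state '1' for III; it defines the ingroup but does not resolve relationships within it.
Most parsimonious ingroup topology: ((U,G),S).
Changes per character on this tree: I: 1; II: 1; III: 1.
Total = 3.

3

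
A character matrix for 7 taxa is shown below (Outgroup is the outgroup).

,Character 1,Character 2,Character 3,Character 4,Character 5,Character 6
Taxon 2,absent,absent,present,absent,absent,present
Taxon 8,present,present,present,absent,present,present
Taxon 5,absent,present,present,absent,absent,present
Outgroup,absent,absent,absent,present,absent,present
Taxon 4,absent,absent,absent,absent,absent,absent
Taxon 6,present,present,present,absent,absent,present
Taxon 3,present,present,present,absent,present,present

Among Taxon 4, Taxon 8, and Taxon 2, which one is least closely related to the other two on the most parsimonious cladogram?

Taxon 4

Character polarity is set by the outgroup: the derived state is whichever differs from the outgroup's state, so for Character 4, Character 6 the derived state is 'absent', and for the remaining characters it is 'present'.
Character 1 (derived state 'present') is shared by Taxon 3, Taxon 6, and Taxon 8 — a synapomorphy uniting that clade.
Character 2 (derived state 'present') is shared by Taxon 3, Taxon 5, Taxon 6, and Taxon 8 — a synapomorphy uniting that clade.
Only Taxon 2, Taxon 3, Taxon 5, Taxon 6, and Taxon 8 show the derived state 'present' for Character 3, supporting them as a clade.
Character 4 (derived state 'absent') is shared by all ingroup taxa — unites the whole ingroup.
Only Taxon 3 and Taxon 8 show the derived state 'present' for Character 5, supporting them as a clade.
Character 6 (derived state 'absent') is unique to Taxon 4 (autapomorphy; uninformative for grouping).
Most parsimonious ingroup topology: ((Taxon 2,(Taxon 5,((Taxon 3,Taxon 8),Taxon 6))),Taxon 4).
Taxon 8 and Taxon 2 share a more recent common ancestor with each other than either does with Taxon 4, so Taxon 4 is the least closely related of the three.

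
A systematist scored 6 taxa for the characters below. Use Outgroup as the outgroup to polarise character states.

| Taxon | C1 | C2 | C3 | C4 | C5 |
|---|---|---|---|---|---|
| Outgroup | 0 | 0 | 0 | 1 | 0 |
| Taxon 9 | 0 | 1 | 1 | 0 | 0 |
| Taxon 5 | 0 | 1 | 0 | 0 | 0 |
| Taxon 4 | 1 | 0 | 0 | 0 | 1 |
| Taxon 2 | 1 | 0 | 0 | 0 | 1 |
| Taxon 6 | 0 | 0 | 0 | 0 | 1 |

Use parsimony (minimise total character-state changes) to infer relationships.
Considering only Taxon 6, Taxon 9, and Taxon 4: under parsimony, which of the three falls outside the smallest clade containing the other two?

Character polarity is set by the outgroup: the derived state is whichever differs from the outgroup's state, so for C4 the derived state is '0', and for the remaining characters it is '1'.
Only Taxon 2 and Taxon 4 show the derived state '1' for C1, supporting them as a clade.
Only Taxon 5 and Taxon 9 show the derived state '1' for C2, supporting them as a clade.
C3: derived state '1' in Taxon 9 only — an autapomorphy, so it tells us nothing about relationships among taxa.
All ingroup taxa share the derived state '0' for C4; it defines the ingroup but does not resolve relationships within it.
C5: derived state '1' in Taxon 2, Taxon 4, and Taxon 6 only — synapomorphy for {Taxon 2, Taxon 4, Taxon 6}.
Most parsimonious ingroup topology: ((Taxon 9,Taxon 5),((Taxon 4,Taxon 2),Taxon 6)).
Taxon 4 and Taxon 6 share a more recent common ancestor with each other than either does with Taxon 9, so Taxon 9 is the least closely related of the three.

Taxon 9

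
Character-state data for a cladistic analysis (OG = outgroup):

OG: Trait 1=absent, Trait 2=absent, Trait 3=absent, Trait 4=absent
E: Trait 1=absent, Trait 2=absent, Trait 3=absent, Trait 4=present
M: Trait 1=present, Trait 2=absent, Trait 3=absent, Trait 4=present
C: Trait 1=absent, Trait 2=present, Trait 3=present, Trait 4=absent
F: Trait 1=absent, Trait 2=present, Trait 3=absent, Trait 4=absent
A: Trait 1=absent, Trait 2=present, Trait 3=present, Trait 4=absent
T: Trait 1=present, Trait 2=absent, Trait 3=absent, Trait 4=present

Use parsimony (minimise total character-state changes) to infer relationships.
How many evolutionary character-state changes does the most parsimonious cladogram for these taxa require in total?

The outgroup has state 'absent' for every character, so 'present' is the derived state throughout.
Only M and T show the derived state 'present' for Trait 1, supporting them as a clade.
Only A, C, and F show the derived state 'present' for Trait 2, supporting them as a clade.
Trait 3 (derived state 'present') is shared by A and C — a synapomorphy uniting that clade.
Only E, M, and T show the derived state 'present' for Trait 4, supporting them as a clade.
Most parsimonious ingroup topology: ((E,(M,T)),((C,A),F)).
Changes per character on this tree: Trait 1: 1; Trait 2: 1; Trait 3: 1; Trait 4: 1.
Total = 4.

4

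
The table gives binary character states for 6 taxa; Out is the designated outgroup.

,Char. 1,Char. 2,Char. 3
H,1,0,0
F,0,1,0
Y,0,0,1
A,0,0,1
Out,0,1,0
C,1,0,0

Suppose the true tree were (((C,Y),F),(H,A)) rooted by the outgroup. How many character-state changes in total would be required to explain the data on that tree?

Map each character onto (((C,Y),F),(H,A)) (rooted by Out) and count the minimum state changes it requires (Fitch parsimony):
Char. 1: 2; Char. 2: 2; Char. 3: 2.
Total tree length = 6.

6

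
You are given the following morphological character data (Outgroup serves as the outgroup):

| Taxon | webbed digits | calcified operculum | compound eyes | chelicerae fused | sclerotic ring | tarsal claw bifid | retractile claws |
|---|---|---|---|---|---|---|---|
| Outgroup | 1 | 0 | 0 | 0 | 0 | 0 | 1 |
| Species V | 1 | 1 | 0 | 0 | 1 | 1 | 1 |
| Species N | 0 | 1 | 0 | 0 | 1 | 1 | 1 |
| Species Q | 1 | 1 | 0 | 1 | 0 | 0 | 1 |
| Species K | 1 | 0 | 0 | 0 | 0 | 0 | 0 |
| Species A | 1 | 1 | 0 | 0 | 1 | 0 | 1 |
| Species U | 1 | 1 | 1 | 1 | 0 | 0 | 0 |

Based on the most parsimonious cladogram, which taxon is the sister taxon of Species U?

Species Q

Character polarity is set by the outgroup: the derived state is whichever differs from the outgroup's state, so for webbed digits, retractile claws the derived state is '0', and for the remaining characters it is '1'.
webbed digits: derived state '0' in Species N only — an autapomorphy, so it tells us nothing about relationships among taxa.
Only Species A, Species N, Species Q, Species U, and Species V show the derived state '1' for calcified operculum, supporting them as a clade.
compound eyes (derived state '1') is unique to Species U (autapomorphy; uninformative for grouping).
Only Species Q and Species U show the derived state '1' for chelicerae fused, supporting them as a clade.
sclerotic ring: derived state '1' in Species A, Species N, and Species V only — synapomorphy for {Species A, Species N, Species V}.
tarsal claw bifid (derived state '1') is shared by Species N and Species V — a synapomorphy uniting that clade.
retractile claws groups Species K and Species U, which is incompatible with the clades supported by the remaining characters; treating it as convergent (homoplasy) costs fewer steps than any alternative tree.
Most parsimonious ingroup topology: ((((Species V,Species N),Species A),(Species Q,Species U)),Species K).
Species U and Species Q form a cherry on this tree, so they are sister taxa.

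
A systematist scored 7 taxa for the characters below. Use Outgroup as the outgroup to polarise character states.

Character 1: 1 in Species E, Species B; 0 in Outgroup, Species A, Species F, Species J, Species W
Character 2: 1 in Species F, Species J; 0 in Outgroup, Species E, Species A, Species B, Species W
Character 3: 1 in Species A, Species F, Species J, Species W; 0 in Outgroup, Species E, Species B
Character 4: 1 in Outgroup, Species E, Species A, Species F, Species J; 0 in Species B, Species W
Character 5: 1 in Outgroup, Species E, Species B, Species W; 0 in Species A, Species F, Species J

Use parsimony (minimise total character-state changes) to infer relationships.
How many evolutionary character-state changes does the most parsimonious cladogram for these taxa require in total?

Character polarity is set by the outgroup: the derived state is whichever differs from the outgroup's state, so for Character 4, Character 5 the derived state is '0', and for the remaining characters it is '1'.
Only Species B and Species E show the derived state '1' for Character 1, supporting them as a clade.
Only Species F and Species J show the derived state '1' for Character 2, supporting them as a clade.
Character 3 (derived state '1') is shared by Species A, Species F, Species J, and Species W — a synapomorphy uniting that clade.
Character 4 groups Species B and Species W, which is incompatible with the clades supported by the remaining characters; treating it as convergent (homoplasy) costs fewer steps than any alternative tree.
Only Species A, Species F, and Species J show the derived state '0' for Character 5, supporting them as a clade.
Most parsimonious ingroup topology: ((Species E,Species B),((Species A,(Species F,Species J)),Species W)).
Changes per character on this tree: Character 1: 1; Character 2: 1; Character 3: 1; Character 4: 2; Character 5: 1.
Total = 6.

6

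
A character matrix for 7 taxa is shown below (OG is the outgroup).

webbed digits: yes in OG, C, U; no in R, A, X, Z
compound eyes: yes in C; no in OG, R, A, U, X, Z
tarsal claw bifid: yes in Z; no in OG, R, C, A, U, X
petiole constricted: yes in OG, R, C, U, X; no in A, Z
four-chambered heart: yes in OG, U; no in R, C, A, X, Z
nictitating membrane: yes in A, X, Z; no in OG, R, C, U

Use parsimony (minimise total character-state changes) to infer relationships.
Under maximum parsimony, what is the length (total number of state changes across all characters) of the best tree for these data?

Character polarity is set by the outgroup: the derived state is whichever differs from the outgroup's state, so for webbed digits, petiole constricted, four-chambered heart the derived state is 'no', and for the remaining characters it is 'yes'.
webbed digits (derived state 'no') is shared by A, R, X, and Z — a synapomorphy uniting that clade.
compound eyes (derived state 'yes') is unique to C (autapomorphy; uninformative for grouping).
tarsal claw bifid (derived state 'yes') is unique to Z (autapomorphy; uninformative for grouping).
petiole constricted: derived state 'no' in A and Z only — synapomorphy for {A, Z}.
Only A, C, R, X, and Z show the derived state 'no' for four-chambered heart, supporting them as a clade.
nictitating membrane (derived state 'yes') is shared by A, X, and Z — a synapomorphy uniting that clade.
Most parsimonious ingroup topology: (((R,((A,Z),X)),C),U).
Changes per character on this tree: webbed digits: 1; compound eyes: 1; tarsal claw bifid: 1; petiole constricted: 1; four-chambered heart: 1; nictitating membrane: 1.
Total = 6.

6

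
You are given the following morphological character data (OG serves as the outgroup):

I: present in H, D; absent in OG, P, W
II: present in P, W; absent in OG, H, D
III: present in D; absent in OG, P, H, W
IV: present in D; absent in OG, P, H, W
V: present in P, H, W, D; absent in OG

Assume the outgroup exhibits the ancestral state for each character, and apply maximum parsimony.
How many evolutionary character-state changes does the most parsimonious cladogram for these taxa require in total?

5

The outgroup has state 'absent' for every character, so 'present' is the derived state throughout.
I (derived state 'present') is shared by D and H — a synapomorphy uniting that clade.
II: derived state 'present' in P and W only — synapomorphy for {P, W}.
III (derived state 'present') is unique to D (autapomorphy; uninformative for grouping).
IV: derived state 'present' in D only — an autapomorphy, so it tells us nothing about relationships among taxa.
V (derived state 'present') is shared by all ingroup taxa — unites the whole ingroup.
Most parsimonious ingroup topology: ((P,W),(H,D)).
Changes per character on this tree: I: 1; II: 1; III: 1; IV: 1; V: 1.
Total = 5.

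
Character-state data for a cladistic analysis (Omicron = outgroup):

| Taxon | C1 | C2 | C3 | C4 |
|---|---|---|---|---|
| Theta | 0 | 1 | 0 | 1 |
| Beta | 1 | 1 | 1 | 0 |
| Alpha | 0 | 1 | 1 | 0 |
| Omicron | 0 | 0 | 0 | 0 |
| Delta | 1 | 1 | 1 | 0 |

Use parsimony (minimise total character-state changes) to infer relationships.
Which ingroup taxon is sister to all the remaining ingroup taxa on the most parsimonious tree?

Theta

The outgroup has state '0' for every character, so '1' is the derived state throughout.
Only Beta and Delta show the derived state '1' for C1, supporting them as a clade.
C2 (derived state '1') is shared by all ingroup taxa — unites the whole ingroup.
C3: derived state '1' in Alpha, Beta, and Delta only — synapomorphy for {Alpha, Beta, Delta}.
C4 (derived state '1') is unique to Theta (autapomorphy; uninformative for grouping).
Most parsimonious ingroup topology: (Theta,((Beta,Delta),Alpha)).
Theta is sister to the clade containing all other ingroup taxa, so it is the earliest-diverging (most basal) ingroup lineage.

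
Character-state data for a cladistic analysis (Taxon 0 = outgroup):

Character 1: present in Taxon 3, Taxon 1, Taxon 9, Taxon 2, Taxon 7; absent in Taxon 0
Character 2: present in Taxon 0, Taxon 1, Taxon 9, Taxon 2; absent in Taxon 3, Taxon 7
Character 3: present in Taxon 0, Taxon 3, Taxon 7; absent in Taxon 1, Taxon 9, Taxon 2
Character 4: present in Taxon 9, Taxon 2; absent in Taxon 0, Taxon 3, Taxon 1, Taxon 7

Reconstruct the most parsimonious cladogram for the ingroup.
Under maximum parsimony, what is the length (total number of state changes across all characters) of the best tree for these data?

Character polarity is set by the outgroup: the derived state is whichever differs from the outgroup's state, so for Character 2, Character 3 the derived state is 'absent', and for the remaining characters it is 'present'.
All ingroup taxa share the derived state 'present' for Character 1; it defines the ingroup but does not resolve relationships within it.
Only Taxon 3 and Taxon 7 show the derived state 'absent' for Character 2, supporting them as a clade.
Character 3 (derived state 'absent') is shared by Taxon 1, Taxon 2, and Taxon 9 — a synapomorphy uniting that clade.
Character 4 (derived state 'present') is shared by Taxon 2 and Taxon 9 — a synapomorphy uniting that clade.
Most parsimonious ingroup topology: ((Taxon 3,Taxon 7),(Taxon 1,(Taxon 9,Taxon 2))).
Changes per character on this tree: Character 1: 1; Character 2: 1; Character 3: 1; Character 4: 1.
Total = 4.

4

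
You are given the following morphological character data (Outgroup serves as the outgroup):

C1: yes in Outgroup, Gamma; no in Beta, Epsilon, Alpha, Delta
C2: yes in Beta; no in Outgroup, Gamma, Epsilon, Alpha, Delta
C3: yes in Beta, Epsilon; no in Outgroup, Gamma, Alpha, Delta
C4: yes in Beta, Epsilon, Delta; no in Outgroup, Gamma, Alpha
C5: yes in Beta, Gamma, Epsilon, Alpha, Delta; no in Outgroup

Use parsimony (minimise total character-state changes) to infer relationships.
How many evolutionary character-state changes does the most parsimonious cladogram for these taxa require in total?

5

Character polarity is set by the outgroup: the derived state is whichever differs from the outgroup's state, so for C1 the derived state is 'no', and for the remaining characters it is 'yes'.
Only Alpha, Beta, Delta, and Epsilon show the derived state 'no' for C1, supporting them as a clade.
C2: derived state 'yes' in Beta only — an autapomorphy, so it tells us nothing about relationships among taxa.
C3: derived state 'yes' in Beta and Epsilon only — synapomorphy for {Beta, Epsilon}.
Only Beta, Delta, and Epsilon show the derived state 'yes' for C4, supporting them as a clade.
C5 (derived state 'yes') is shared by all ingroup taxa — unites the whole ingroup.
Most parsimonious ingroup topology: ((((Beta,Epsilon),Delta),Alpha),Gamma).
Changes per character on this tree: C1: 1; C2: 1; C3: 1; C4: 1; C5: 1.
Total = 5.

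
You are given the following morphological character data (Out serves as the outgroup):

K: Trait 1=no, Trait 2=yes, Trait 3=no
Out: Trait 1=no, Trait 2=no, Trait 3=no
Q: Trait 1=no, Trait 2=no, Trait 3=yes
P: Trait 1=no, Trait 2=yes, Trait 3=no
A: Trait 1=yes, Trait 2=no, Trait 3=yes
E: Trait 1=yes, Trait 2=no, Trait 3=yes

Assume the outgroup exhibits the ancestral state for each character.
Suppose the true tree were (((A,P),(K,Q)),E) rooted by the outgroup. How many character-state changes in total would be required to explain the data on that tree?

7

Map each character onto (((A,P),(K,Q)),E) (rooted by Out) and count the minimum state changes it requires (Fitch parsimony):
Trait 1: 2; Trait 2: 2; Trait 3: 3.
Total tree length = 7.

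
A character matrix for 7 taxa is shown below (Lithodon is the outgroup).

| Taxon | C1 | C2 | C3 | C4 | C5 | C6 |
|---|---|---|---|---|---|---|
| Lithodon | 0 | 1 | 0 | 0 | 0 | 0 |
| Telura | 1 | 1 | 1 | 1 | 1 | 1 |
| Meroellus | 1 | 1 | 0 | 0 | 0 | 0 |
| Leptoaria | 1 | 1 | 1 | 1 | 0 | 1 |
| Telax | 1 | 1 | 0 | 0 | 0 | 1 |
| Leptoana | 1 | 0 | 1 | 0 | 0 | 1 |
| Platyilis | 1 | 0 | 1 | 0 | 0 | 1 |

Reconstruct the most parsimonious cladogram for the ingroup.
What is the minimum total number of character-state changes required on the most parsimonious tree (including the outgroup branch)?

Character polarity is set by the outgroup: the derived state is whichever differs from the outgroup's state, so for C2 the derived state is '0', and for the remaining characters it is '1'.
C1 (derived state '1') is shared by all ingroup taxa — unites the whole ingroup.
C2 (derived state '0') is shared by Leptoana and Platyilis — a synapomorphy uniting that clade.
C3 (derived state '1') is shared by Leptoana, Leptoaria, Platyilis, and Telura — a synapomorphy uniting that clade.
Only Leptoaria and Telura show the derived state '1' for C4, supporting them as a clade.
C5 (derived state '1') is unique to Telura (autapomorphy; uninformative for grouping).
Only Leptoana, Leptoaria, Platyilis, Telax, and Telura show the derived state '1' for C6, supporting them as a clade.
Most parsimonious ingroup topology: ((((Telura,Leptoaria),(Leptoana,Platyilis)),Telax),Meroellus).
Changes per character on this tree: C1: 1; C2: 1; C3: 1; C4: 1; C5: 1; C6: 1.
Total = 6.

6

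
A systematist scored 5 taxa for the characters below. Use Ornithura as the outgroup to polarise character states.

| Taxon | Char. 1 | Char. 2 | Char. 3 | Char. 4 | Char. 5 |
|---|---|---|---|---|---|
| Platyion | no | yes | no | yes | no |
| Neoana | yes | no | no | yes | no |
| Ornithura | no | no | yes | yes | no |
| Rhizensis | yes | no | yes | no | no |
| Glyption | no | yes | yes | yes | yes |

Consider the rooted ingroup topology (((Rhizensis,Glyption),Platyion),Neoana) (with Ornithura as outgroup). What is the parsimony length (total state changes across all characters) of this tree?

Map each character onto (((Rhizensis,Glyption),Platyion),Neoana) (rooted by Ornithura) and count the minimum state changes it requires (Fitch parsimony):
Char. 1: 2; Char. 2: 2; Char. 3: 2; Char. 4: 1; Char. 5: 1.
Total tree length = 8.

8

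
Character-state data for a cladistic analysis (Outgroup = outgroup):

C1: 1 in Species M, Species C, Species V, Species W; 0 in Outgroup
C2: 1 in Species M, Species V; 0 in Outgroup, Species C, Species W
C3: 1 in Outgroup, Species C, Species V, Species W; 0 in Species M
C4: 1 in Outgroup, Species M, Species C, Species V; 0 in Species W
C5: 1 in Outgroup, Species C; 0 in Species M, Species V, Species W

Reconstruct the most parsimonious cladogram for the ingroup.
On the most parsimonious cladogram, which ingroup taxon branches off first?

Character polarity is set by the outgroup: the derived state is whichever differs from the outgroup's state, so for C3, C4, C5 the derived state is '0', and for the remaining characters it is '1'.
All ingroup taxa share the derived state '1' for C1; it defines the ingroup but does not resolve relationships within it.
C2 (derived state '1') is shared by Species M and Species V — a synapomorphy uniting that clade.
C3 (derived state '0') is unique to Species M (autapomorphy; uninformative for grouping).
C4 (derived state '0') is unique to Species W (autapomorphy; uninformative for grouping).
C5: derived state '0' in Species M, Species V, and Species W only — synapomorphy for {Species M, Species V, Species W}.
Most parsimonious ingroup topology: (((Species M,Species V),Species W),Species C).
Species C is sister to the clade containing all other ingroup taxa, so it is the earliest-diverging (most basal) ingroup lineage.

Species C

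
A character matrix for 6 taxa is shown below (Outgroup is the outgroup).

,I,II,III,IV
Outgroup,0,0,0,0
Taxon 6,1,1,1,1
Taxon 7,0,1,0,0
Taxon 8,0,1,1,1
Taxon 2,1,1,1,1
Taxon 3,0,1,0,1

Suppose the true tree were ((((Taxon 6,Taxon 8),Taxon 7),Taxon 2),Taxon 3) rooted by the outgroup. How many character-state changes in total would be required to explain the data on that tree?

Map each character onto ((((Taxon 6,Taxon 8),Taxon 7),Taxon 2),Taxon 3) (rooted by Outgroup) and count the minimum state changes it requires (Fitch parsimony):
I: 2; II: 1; III: 2; IV: 2.
Total tree length = 7.

7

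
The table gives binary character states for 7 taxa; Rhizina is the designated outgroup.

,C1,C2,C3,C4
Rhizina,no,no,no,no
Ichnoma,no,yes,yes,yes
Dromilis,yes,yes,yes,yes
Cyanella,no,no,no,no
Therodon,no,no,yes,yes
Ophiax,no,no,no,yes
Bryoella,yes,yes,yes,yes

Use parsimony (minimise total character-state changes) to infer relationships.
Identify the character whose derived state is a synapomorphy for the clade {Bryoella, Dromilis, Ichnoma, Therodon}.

C3

The outgroup has state 'no' for every character, so 'yes' is the derived state throughout.
C1: derived state 'yes' in Bryoella and Dromilis only — synapomorphy for {Bryoella, Dromilis}.
Only Bryoella, Dromilis, and Ichnoma show the derived state 'yes' for C2, supporting them as a clade.
C3 (derived state 'yes') is shared by Bryoella, Dromilis, Ichnoma, and Therodon — a synapomorphy uniting that clade.
Only Bryoella, Dromilis, Ichnoma, Ophiax, and Therodon show the derived state 'yes' for C4, supporting them as a clade.
Most parsimonious ingroup topology: ((((Ichnoma,(Dromilis,Bryoella)),Therodon),Ophiax),Cyanella).
The clade {Bryoella, Dromilis, Ichnoma, Therodon} is supported by C3: its derived state 'yes' occurs in exactly those taxa and in no other taxon (including the outgroup).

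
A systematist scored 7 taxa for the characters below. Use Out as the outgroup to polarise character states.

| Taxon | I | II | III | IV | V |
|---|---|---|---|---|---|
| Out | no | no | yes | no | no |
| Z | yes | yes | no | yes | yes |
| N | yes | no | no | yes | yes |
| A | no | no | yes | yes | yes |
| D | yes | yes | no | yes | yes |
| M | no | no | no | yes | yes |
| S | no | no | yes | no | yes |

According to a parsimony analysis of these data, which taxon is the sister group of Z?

D

Character polarity is set by the outgroup: the derived state is whichever differs from the outgroup's state, so for III the derived state is 'no', and for the remaining characters it is 'yes'.
I: derived state 'yes' in D, N, and Z only — synapomorphy for {D, N, Z}.
II: derived state 'yes' in D and Z only — synapomorphy for {D, Z}.
Only D, M, N, and Z show the derived state 'no' for III, supporting them as a clade.
IV (derived state 'yes') is shared by A, D, M, N, and Z — a synapomorphy uniting that clade.
All ingroup taxa share the derived state 'yes' for V; it defines the ingroup but does not resolve relationships within it.
Most parsimonious ingroup topology: (((((Z,D),N),M),A),S).
Z and D form a cherry on this tree, so they are sister taxa.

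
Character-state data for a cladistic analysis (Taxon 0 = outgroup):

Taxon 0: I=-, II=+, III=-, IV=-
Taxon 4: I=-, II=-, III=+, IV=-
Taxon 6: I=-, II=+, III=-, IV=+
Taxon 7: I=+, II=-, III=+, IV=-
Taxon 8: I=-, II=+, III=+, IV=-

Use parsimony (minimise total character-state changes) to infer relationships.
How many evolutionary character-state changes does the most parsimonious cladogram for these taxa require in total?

Character polarity is set by the outgroup: the derived state is whichever differs from the outgroup's state, so for II the derived state is '-', and for the remaining characters it is '+'.
I: derived state '+' in Taxon 7 only — an autapomorphy, so it tells us nothing about relationships among taxa.
II: derived state '-' in Taxon 4 and Taxon 7 only — synapomorphy for {Taxon 4, Taxon 7}.
III: derived state '+' in Taxon 4, Taxon 7, and Taxon 8 only — synapomorphy for {Taxon 4, Taxon 7, Taxon 8}.
IV: derived state '+' in Taxon 6 only — an autapomorphy, so it tells us nothing about relationships among taxa.
Most parsimonious ingroup topology: (((Taxon 4,Taxon 7),Taxon 8),Taxon 6).
Changes per character on this tree: I: 1; II: 1; III: 1; IV: 1.
Total = 4.

4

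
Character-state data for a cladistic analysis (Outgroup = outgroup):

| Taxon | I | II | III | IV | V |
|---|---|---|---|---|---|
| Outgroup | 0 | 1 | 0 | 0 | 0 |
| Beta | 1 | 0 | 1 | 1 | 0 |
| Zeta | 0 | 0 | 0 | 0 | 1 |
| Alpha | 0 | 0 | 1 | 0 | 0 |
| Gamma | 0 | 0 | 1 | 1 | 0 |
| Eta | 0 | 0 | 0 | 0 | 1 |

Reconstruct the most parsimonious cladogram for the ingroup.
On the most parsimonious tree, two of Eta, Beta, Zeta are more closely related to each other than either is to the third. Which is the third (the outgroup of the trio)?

Beta

Character polarity is set by the outgroup: the derived state is whichever differs from the outgroup's state, so for II the derived state is '0', and for the remaining characters it is '1'.
I (derived state '1') is unique to Beta (autapomorphy; uninformative for grouping).
II (derived state '0') is shared by all ingroup taxa — unites the whole ingroup.
III: derived state '1' in Alpha, Beta, and Gamma only — synapomorphy for {Alpha, Beta, Gamma}.
Only Beta and Gamma show the derived state '1' for IV, supporting them as a clade.
V (derived state '1') is shared by Eta and Zeta — a synapomorphy uniting that clade.
Most parsimonious ingroup topology: (((Beta,Gamma),Alpha),(Zeta,Eta)).
Zeta and Eta share a more recent common ancestor with each other than either does with Beta, so Beta is the least closely related of the three.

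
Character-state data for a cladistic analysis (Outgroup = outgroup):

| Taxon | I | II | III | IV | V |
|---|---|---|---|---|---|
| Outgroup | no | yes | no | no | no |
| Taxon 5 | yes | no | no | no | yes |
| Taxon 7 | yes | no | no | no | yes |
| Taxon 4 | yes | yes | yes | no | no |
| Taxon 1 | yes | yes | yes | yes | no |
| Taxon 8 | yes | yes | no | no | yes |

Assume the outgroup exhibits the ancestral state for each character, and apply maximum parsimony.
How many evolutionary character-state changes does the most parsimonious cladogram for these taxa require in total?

5

Character polarity is set by the outgroup: the derived state is whichever differs from the outgroup's state, so for II the derived state is 'no', and for the remaining characters it is 'yes'.
I (derived state 'yes') is shared by all ingroup taxa — unites the whole ingroup.
II (derived state 'no') is shared by Taxon 5 and Taxon 7 — a synapomorphy uniting that clade.
Only Taxon 1 and Taxon 4 show the derived state 'yes' for III, supporting them as a clade.
IV (derived state 'yes') is unique to Taxon 1 (autapomorphy; uninformative for grouping).
V (derived state 'yes') is shared by Taxon 5, Taxon 7, and Taxon 8 — a synapomorphy uniting that clade.
Most parsimonious ingroup topology: (((Taxon 5,Taxon 7),Taxon 8),(Taxon 4,Taxon 1)).
Changes per character on this tree: I: 1; II: 1; III: 1; IV: 1; V: 1.
Total = 5.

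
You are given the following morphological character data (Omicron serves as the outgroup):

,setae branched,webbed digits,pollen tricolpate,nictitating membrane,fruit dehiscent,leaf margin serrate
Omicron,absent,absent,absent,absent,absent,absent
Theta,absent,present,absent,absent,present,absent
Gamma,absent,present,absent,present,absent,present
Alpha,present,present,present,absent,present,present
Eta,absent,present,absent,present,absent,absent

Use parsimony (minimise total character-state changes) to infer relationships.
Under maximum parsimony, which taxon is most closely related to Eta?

Gamma

The outgroup has state 'absent' for every character, so 'present' is the derived state throughout.
setae branched (derived state 'present') is unique to Alpha (autapomorphy; uninformative for grouping).
webbed digits (derived state 'present') is shared by all ingroup taxa — unites the whole ingroup.
pollen tricolpate: derived state 'present' in Alpha only — an autapomorphy, so it tells us nothing about relationships among taxa.
Only Eta and Gamma show the derived state 'present' for nictitating membrane, supporting them as a clade.
fruit dehiscent: derived state 'present' in Alpha and Theta only — synapomorphy for {Alpha, Theta}.
leaf margin serrate (state 'present') occurs in Alpha and Gamma but conflicts with the nesting implied by the other characters — most parsimoniously interpreted as homoplasy.
Most parsimonious ingroup topology: ((Theta,Alpha),(Gamma,Eta)).
Eta and Gamma form a cherry on this tree, so they are sister taxa.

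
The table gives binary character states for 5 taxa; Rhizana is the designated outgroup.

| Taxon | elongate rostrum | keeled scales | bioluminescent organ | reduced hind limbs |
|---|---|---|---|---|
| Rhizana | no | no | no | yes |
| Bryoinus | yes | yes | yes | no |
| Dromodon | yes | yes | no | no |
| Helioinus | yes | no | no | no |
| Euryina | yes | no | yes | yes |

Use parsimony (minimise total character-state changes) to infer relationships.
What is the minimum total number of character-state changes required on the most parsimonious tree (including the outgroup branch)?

5

Character polarity is set by the outgroup: the derived state is whichever differs from the outgroup's state, so for reduced hind limbs the derived state is 'no', and for the remaining characters it is 'yes'.
All ingroup taxa share the derived state 'yes' for elongate rostrum; it defines the ingroup but does not resolve relationships within it.
keeled scales: derived state 'yes' in Bryoinus and Dromodon only — synapomorphy for {Bryoinus, Dromodon}.
bioluminescent organ (state 'yes') occurs in Bryoinus and Euryina but conflicts with the nesting implied by the other characters — most parsimoniously interpreted as homoplasy.
reduced hind limbs (derived state 'no') is shared by Bryoinus, Dromodon, and Helioinus — a synapomorphy uniting that clade.
Most parsimonious ingroup topology: (((Bryoinus,Dromodon),Helioinus),Euryina).
Changes per character on this tree: elongate rostrum: 1; keeled scales: 1; bioluminescent organ: 2; reduced hind limbs: 1.
Total = 5.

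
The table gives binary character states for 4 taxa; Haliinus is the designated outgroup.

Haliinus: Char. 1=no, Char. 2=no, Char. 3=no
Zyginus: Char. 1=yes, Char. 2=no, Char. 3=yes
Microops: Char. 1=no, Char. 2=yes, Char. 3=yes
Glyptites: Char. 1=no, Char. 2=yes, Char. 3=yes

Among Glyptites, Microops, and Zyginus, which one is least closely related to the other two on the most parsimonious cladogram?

Zyginus

The outgroup has state 'no' for every character, so 'yes' is the derived state throughout.
Char. 1: derived state 'yes' in Zyginus only — an autapomorphy, so it tells us nothing about relationships among taxa.
Char. 2 (derived state 'yes') is shared by Glyptites and Microops — a synapomorphy uniting that clade.
Char. 3 (derived state 'yes') is shared by all ingroup taxa — unites the whole ingroup.
Most parsimonious ingroup topology: (Zyginus,(Microops,Glyptites)).
Microops and Glyptites share a more recent common ancestor with each other than either does with Zyginus, so Zyginus is the least closely related of the three.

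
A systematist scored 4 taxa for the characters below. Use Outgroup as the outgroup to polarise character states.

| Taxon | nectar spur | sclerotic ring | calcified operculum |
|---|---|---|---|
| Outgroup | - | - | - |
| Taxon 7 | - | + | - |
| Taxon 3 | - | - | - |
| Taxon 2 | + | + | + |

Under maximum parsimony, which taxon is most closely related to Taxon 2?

The outgroup has state '-' for every character, so '+' is the derived state throughout.
nectar spur (derived state '+') is unique to Taxon 2 (autapomorphy; uninformative for grouping).
Only Taxon 2 and Taxon 7 show the derived state '+' for sclerotic ring, supporting them as a clade.
calcified operculum: derived state '+' in Taxon 2 only — an autapomorphy, so it tells us nothing about relationships among taxa.
Most parsimonious ingroup topology: ((Taxon 7,Taxon 2),Taxon 3).
Taxon 2 and Taxon 7 form a cherry on this tree, so they are sister taxa.

Taxon 7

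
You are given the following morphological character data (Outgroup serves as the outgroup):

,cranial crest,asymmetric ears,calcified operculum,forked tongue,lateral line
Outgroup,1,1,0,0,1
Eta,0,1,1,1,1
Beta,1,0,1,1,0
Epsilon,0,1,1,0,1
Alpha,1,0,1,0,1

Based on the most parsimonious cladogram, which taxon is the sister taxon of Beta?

Character polarity is set by the outgroup: the derived state is whichever differs from the outgroup's state, so for cranial crest, asymmetric ears, lateral line the derived state is '0', and for the remaining characters it is '1'.
cranial crest: derived state '0' in Epsilon and Eta only — synapomorphy for {Epsilon, Eta}.
Only Alpha and Beta show the derived state '0' for asymmetric ears, supporting them as a clade.
calcified operculum (derived state '1') is shared by all ingroup taxa — unites the whole ingroup.
forked tongue groups Beta and Eta, which is incompatible with the clades supported by the remaining characters; treating it as convergent (homoplasy) costs fewer steps than any alternative tree.
lateral line (derived state '0') is unique to Beta (autapomorphy; uninformative for grouping).
Most parsimonious ingroup topology: ((Eta,Epsilon),(Beta,Alpha)).
Beta and Alpha form a cherry on this tree, so they are sister taxa.

Alpha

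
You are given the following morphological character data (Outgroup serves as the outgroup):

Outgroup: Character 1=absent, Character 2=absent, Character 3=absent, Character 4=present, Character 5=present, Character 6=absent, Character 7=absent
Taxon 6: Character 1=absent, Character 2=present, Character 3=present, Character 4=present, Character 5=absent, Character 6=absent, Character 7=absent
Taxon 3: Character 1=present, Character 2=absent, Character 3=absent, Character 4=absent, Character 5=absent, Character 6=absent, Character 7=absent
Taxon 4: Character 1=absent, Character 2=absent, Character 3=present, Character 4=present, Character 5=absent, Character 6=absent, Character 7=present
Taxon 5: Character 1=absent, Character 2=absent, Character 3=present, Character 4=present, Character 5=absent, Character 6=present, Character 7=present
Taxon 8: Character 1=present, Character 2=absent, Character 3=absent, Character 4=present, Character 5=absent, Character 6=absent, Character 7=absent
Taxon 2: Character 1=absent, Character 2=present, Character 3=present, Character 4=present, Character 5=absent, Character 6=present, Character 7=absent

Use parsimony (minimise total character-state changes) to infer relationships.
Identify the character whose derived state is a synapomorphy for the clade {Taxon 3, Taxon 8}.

Character 1

Character polarity is set by the outgroup: the derived state is whichever differs from the outgroup's state, so for Character 4, Character 5 the derived state is 'absent', and for the remaining characters it is 'present'.
Only Taxon 3 and Taxon 8 show the derived state 'present' for Character 1, supporting them as a clade.
Character 2 (derived state 'present') is shared by Taxon 2 and Taxon 6 — a synapomorphy uniting that clade.
Only Taxon 2, Taxon 4, Taxon 5, and Taxon 6 show the derived state 'present' for Character 3, supporting them as a clade.
Character 4 (derived state 'absent') is unique to Taxon 3 (autapomorphy; uninformative for grouping).
Character 5 (derived state 'absent') is shared by all ingroup taxa — unites the whole ingroup.
Character 6 (state 'present') occurs in Taxon 2 and Taxon 5 but conflicts with the nesting implied by the other characters — most parsimoniously interpreted as homoplasy.
Character 7 (derived state 'present') is shared by Taxon 4 and Taxon 5 — a synapomorphy uniting that clade.
Most parsimonious ingroup topology: (((Taxon 6,Taxon 2),(Taxon 4,Taxon 5)),(Taxon 3,Taxon 8)).
The clade {Taxon 3, Taxon 8} is supported by Character 1: its derived state 'present' occurs in exactly those taxa and in no other taxon (including the outgroup).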